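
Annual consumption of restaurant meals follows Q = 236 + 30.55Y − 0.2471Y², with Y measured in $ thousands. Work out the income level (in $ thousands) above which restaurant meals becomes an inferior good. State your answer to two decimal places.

dQ/dY = 30.55 − 0.4942Y.
The good is inferior where dQ/dY < 0. Setting dQ/dY = 0 gives Y = 30.55 / 0.4942 = 61.82.

61.82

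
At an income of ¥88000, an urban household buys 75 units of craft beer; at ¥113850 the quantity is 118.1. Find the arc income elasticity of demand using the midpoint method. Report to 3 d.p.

ΔQ = 118.1 − 75 = 43.1; midpoint Q̄ = (75 + 118.1)/2 = 96.55.
ΔI = 113850 − 88000 = 25850; midpoint Ī = (88000 + 113850)/2 = 100925.
η = (ΔQ/Q̄) ÷ (ΔI/Ī) = (43.1/96.55) ÷ (25850/100925) = 1.743.

1.743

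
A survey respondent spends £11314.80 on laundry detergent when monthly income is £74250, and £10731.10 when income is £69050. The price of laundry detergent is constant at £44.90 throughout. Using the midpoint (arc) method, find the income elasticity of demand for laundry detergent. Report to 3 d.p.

With a constant price, Q₁ = 11314.80/44.90 = 252.000 and Q₂ = 10731.10/44.90 = 239.000 (equivalently, work directly with expenditure since P cancels).
Midpoint %ΔQ = (10731.10 − 11314.80)/11022.95 = -0.05295; midpoint %ΔI = (69050 − 74250)/71650 = -0.07258.
η = -0.05295 / -0.07258 = 0.730.

0.730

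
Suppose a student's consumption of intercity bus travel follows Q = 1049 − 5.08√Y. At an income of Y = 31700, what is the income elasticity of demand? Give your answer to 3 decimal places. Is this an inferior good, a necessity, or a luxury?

At Y = 31700: Q = 144.532.
dQ/dY = -5.08/(2√Y) = -0.0142661 at this income.
η = (dQ/dY)·(Y/Q) = -0.0142661 × (31700/144.532) = -3.129.
Since η < 0, the good is an inferior good.

-3.129 (inferior good)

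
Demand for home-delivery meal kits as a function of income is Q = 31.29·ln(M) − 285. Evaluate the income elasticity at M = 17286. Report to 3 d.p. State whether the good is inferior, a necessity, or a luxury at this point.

1.540 (luxury)

At M = 17286: Q = 20.317.
dQ/dM = 31.29/M = 0.00181014 at this income.
η = (dQ/dM)·(M/Q) = 0.00181014 × (17286/20.317) = 1.540.
Since η > 1, the good is a luxury.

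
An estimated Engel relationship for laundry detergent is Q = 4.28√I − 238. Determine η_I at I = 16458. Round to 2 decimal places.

At I = 16458: Q = 311.076.
dQ/dI = 4.28/(2√I) = 0.0166811 at this income.
η = (dQ/dI)·(I/Q) = 0.0166811 × (16458/311.076) = 0.88.

0.88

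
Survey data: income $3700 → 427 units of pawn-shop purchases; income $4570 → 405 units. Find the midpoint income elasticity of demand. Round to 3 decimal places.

ΔQ = 405 − 427 = -22; midpoint Q̄ = (427 + 405)/2 = 416.
ΔI = 4570 − 3700 = 870; midpoint Ī = (3700 + 4570)/2 = 4135.
η = (ΔQ/Q̄) ÷ (ΔI/Ī) = (-22/416) ÷ (870/4135) = -0.251.

-0.251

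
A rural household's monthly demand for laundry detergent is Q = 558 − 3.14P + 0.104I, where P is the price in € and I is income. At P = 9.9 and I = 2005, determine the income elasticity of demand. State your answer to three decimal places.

At P = 9.9, I = 2005: Q = 735.434.
Holding P constant, ∂Q/∂I = 0.104.
η_I = (∂Q/∂I)·(I/Q) = 0.104 × (2005/735.434) = 0.284.

0.284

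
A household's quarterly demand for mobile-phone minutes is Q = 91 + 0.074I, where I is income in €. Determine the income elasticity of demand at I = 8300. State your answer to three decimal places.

At I = 8300: Q = 705.200.
dQ/dI = 0.074.
η = (dQ/dI)·(I/Q) = 0.074 × (8300/705.200) = 0.871.

0.871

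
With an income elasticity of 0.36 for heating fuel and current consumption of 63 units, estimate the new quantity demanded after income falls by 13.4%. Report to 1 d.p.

%ΔQ ≈ η × %ΔI = 0.36 × (-13.4%) = -4.824%.
New Q ≈ 63 × (1 − 0.04824) = 60.0.

60.0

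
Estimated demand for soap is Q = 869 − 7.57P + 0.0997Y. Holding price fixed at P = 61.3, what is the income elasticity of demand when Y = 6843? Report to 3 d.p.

0.628

At P = 61.3, Y = 6843: Q = 1087.206.
Holding P constant, ∂Q/∂Y = 0.0997.
η_Y = (∂Q/∂Y)·(Y/Q) = 0.0997 × (6843/1087.206) = 0.628.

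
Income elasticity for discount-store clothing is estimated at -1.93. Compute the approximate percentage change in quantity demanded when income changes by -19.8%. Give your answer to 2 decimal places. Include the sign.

38.21%

%ΔQ ≈ η × %ΔI = -1.93 × (-19.8%) = 38.21%.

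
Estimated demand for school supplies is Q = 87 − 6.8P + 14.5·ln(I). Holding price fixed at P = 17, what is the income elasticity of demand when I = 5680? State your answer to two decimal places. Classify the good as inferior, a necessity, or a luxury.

0.15 (necessity)

At P = 17, I = 5680: Q = 96.748.
Holding P constant, ∂Q/∂I = 14.5/I = 0.00255282.
η_I = (∂Q/∂I)·(I/Q) = 0.00255282 × (5680/96.748) = 0.15.
Since 0 < η < 1, this is a necessity.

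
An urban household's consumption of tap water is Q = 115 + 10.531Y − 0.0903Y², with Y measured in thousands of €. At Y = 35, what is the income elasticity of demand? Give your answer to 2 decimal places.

0.40

At Y = 35: Q = 372.9675.
dQ/dY = 10.531 − 0.1806Y = 4.21000.
η = (dQ/dY)·(Y/Q) = 4.21000 × (35/372.9675) = 0.40.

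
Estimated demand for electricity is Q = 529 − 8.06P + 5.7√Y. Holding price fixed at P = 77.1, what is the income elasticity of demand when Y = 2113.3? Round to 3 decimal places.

0.772

At P = 77.1, Y = 2113.3: Q = 169.607.
Holding P constant, ∂Q/∂Y = 5.7/(2√Y) = 0.0619961.
η_Y = (∂Q/∂Y)·(Y/Q) = 0.0619961 × (2113.3/169.607) = 0.772.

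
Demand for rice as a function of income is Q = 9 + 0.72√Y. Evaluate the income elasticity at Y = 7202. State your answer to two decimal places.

At Y = 7202: Q = 70.103.
dQ/dY = 0.72/(2√Y) = 0.00424205 at this income.
η = (dQ/dY)·(Y/Q) = 0.00424205 × (7202/70.103) = 0.44.

0.44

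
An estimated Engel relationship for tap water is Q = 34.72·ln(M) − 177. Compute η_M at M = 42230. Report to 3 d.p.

0.180

At M = 42230: Q = 192.799.
dQ/dM = 34.72/M = 0.000822164 at this income.
η = (dQ/dM)·(M/Q) = 0.000822164 × (42230/192.799) = 0.180.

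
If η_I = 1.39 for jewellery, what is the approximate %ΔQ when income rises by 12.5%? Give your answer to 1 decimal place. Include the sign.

17.4%

%ΔQ ≈ η × %ΔI = 1.39 × 12.5% = 17.4%.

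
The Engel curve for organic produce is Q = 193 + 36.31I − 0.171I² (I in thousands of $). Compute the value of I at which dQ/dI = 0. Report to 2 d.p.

106.17

dQ/dI = 36.31 − 0.342I.
The good is inferior where dQ/dI < 0. Setting dQ/dI = 0 gives I = 36.31 / 0.342 = 106.17.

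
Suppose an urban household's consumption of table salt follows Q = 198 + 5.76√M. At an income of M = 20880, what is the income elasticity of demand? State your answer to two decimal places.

At M = 20880: Q = 1030.315.
dQ/dM = 5.76/(2√M) = 0.0199309 at this income.
η = (dQ/dM)·(M/Q) = 0.0199309 × (20880/1030.315) = 0.40.

0.40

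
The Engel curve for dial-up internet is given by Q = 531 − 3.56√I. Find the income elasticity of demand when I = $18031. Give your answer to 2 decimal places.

At I = 18031: Q = 52.965.
dQ/dI = -3.56/(2√I) = -0.0132559 at this income.
η = (dQ/dI)·(I/Q) = -0.0132559 × (18031/52.965) = -4.51.

-4.51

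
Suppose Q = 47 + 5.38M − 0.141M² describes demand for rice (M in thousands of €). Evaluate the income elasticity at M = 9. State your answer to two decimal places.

At M = 9: Q = 83.9990.
dQ/dM = 5.38 − 0.282M = 2.84200.
η = (dQ/dM)·(M/Q) = 2.84200 × (9/83.9990) = 0.30.

0.30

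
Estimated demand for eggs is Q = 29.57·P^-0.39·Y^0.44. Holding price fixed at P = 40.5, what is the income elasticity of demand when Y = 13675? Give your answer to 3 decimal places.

0.440

For a multiplicative demand Q = A·P^α·Y^β, the income elasticity is β everywhere.
Here β = 0.44, so η = 0.440.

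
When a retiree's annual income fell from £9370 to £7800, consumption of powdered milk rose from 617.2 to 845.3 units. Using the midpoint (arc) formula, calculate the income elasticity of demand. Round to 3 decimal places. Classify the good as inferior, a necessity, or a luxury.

-1.706 (inferior good)

ΔQ = 845.3 − 617.2 = 228.1; midpoint Q̄ = (617.2 + 845.3)/2 = 731.25.
ΔI = 7800 − 9370 = -1570; midpoint Ī = (9370 + 7800)/2 = 8585.
η = (ΔQ/Q̄) ÷ (ΔI/Ī) = (228.1/731.25) ÷ (-1570/8585) = -1.706.
η < 0 ⇒ inferior good.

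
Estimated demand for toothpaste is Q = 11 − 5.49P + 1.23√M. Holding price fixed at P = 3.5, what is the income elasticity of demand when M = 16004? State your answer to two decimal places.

At P = 3.5, M = 16004: Q = 147.389.
Holding P constant, ∂Q/∂M = 1.23/(2√M) = 0.00486139.
η_M = (∂Q/∂M)·(M/Q) = 0.00486139 × (16004/147.389) = 0.53.

0.53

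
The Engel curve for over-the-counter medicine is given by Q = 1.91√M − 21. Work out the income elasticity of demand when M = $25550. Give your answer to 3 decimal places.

0.537

At M = 25550: Q = 284.301.
dQ/dM = 1.91/(2√M) = 0.00597459 at this income.
η = (dQ/dM)·(M/Q) = 0.00597459 × (25550/284.301) = 0.537.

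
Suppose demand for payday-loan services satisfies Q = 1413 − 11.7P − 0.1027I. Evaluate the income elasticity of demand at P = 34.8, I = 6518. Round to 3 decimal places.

-1.990

At P = 34.8, I = 6518: Q = 336.441.
Holding P constant, ∂Q/∂I = −0.1027.
η_I = (∂Q/∂I)·(I/Q) = -0.1027 × (6518/336.441) = -1.990.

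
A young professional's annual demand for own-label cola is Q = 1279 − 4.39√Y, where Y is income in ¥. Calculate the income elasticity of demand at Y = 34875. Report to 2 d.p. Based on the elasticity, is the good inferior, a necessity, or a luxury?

At Y = 34875: Q = 459.174.
dQ/dY = -4.39/(2√Y) = -0.0117538 at this income.
η = (dQ/dY)·(Y/Q) = -0.0117538 × (34875/459.174) = -0.89.
Since η < 0, the good is an inferior good.

-0.89 (inferior good)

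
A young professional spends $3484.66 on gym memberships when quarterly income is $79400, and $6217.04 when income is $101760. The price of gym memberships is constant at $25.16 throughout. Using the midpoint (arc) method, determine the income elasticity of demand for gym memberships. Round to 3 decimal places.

2.282

With a constant price, Q₁ = 3484.66/25.16 = 138.500 and Q₂ = 6217.04/25.16 = 247.100 (equivalently, work directly with expenditure since P cancels).
Midpoint %ΔQ = (6217.04 − 3484.66)/4850.85 = 0.56328; midpoint %ΔI = (101760 − 79400)/90580 = 0.24685.
η = 0.56328 / 0.24685 = 2.282.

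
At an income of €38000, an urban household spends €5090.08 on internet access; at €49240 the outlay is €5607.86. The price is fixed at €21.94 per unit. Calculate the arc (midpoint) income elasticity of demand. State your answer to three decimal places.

With a constant price, Q₁ = 5090.08/21.94 = 232.000 and Q₂ = 5607.86/21.94 = 255.600 (equivalently, work directly with expenditure since P cancels).
Midpoint %ΔQ = (5607.86 − 5090.08)/5348.97 = 0.09680; midpoint %ΔI = (49240 − 38000)/43620 = 0.25768.
η = 0.09680 / 0.25768 = 0.376.

0.376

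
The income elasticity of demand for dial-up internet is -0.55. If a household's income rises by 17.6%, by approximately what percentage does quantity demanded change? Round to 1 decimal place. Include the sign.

-9.7%

%ΔQ ≈ η × %ΔI = -0.55 × 17.6% = -9.7%.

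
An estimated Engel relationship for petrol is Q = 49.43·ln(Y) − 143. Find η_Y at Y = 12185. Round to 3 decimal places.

At Y = 12185: Q = 322.036.
dQ/dY = 49.43/Y = 0.00405663 at this income.
η = (dQ/dY)·(Y/Q) = 0.00405663 × (12185/322.036) = 0.153.

0.153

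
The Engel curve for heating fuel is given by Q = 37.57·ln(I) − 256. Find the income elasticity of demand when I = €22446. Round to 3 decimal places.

0.312

At I = 22446: Q = 120.409.
dQ/dI = 37.57/I = 0.00167379 at this income.
η = (dQ/dI)·(I/Q) = 0.00167379 × (22446/120.409) = 0.312.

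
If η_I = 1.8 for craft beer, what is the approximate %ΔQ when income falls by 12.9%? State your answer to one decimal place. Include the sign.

%ΔQ ≈ η × %ΔI = 1.8 × (-12.9%) = -23.2%.

-23.2%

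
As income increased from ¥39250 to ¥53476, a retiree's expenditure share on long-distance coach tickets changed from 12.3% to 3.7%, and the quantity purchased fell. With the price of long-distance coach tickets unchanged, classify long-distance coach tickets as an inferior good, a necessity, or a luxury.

Quantity demanded falls as income rises, so η < 0.

inferior good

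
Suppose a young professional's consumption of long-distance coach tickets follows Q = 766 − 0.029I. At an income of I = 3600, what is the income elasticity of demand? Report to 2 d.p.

-0.16

At I = 3600: Q = 661.600.
dQ/dI = −0.029.
η = (dQ/dI)·(I/Q) = -0.029 × (3600/661.600) = -0.16.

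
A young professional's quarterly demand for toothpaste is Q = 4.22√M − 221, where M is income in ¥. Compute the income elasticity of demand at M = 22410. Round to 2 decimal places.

At M = 22410: Q = 410.733.
dQ/dM = 4.22/(2√M) = 0.0140949 at this income.
η = (dQ/dM)·(M/Q) = 0.0140949 × (22410/410.733) = 0.77.

0.77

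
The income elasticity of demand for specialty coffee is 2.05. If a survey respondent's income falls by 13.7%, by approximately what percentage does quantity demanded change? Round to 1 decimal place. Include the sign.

-28.1%

%ΔQ ≈ η × %ΔI = 2.05 × (-13.7%) = -28.1%.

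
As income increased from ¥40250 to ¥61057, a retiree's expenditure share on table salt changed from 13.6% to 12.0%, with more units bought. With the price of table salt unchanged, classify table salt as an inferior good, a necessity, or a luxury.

necessity

Quantity rises but the budget share falls as income rises, so 0 < η < 1.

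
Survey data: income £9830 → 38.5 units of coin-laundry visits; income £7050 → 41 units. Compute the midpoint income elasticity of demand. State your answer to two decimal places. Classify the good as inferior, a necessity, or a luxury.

-0.19 (inferior good)

ΔQ = 41 − 38.5 = 2.5; midpoint Q̄ = (38.5 + 41)/2 = 39.75.
ΔI = 7050 − 9830 = -2780; midpoint Ī = (9830 + 7050)/2 = 8440.
η = (ΔQ/Q̄) ÷ (ΔI/Ī) = (2.5/39.75) ÷ (-2780/8440) = -0.19.
η < 0 ⇒ inferior good.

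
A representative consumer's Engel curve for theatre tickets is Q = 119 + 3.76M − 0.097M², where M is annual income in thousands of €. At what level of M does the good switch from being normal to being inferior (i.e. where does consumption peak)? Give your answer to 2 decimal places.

19.38

dQ/dM = 3.76 − 0.194M.
The good is inferior where dQ/dM < 0. Setting dQ/dM = 0 gives M = 3.76 / 0.194 = 19.38.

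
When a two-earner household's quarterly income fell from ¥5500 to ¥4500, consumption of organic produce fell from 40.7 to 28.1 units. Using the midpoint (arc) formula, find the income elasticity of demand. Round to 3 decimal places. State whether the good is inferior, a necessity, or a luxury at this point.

1.831 (luxury)

ΔQ = 28.1 − 40.7 = -12.6; midpoint Q̄ = (40.7 + 28.1)/2 = 34.4.
ΔI = 4500 − 5500 = -1000; midpoint Ī = (5500 + 4500)/2 = 5000.
η = (ΔQ/Q̄) ÷ (ΔI/Ī) = (-12.6/34.4) ÷ (-1000/5000) = 1.831.
η > 1 ⇒ luxury.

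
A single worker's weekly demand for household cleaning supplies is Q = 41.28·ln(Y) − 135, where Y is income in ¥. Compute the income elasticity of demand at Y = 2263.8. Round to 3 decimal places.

0.224

At Y = 2263.8: Q = 183.880.
dQ/dY = 41.28/Y = 0.0182348 at this income.
η = (dQ/dY)·(Y/Q) = 0.0182348 × (2263.8/183.880) = 0.224.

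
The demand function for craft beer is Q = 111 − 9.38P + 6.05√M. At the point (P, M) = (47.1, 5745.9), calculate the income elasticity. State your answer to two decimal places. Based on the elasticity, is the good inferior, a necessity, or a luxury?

1.79 (luxury)

At P = 47.1, M = 5745.9: Q = 127.802.
Holding P constant, ∂Q/∂M = 6.05/(2√M) = 0.0399067.
η_M = (∂Q/∂M)·(M/Q) = 0.0399067 × (5745.9/127.802) = 1.79.
Since η > 1, this is a luxury.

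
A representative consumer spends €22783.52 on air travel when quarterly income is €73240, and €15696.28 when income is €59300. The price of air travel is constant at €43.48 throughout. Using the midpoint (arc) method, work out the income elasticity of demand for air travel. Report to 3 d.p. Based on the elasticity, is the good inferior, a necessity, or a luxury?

1.751 (luxury)

With a constant price, Q₁ = 22783.52/43.48 = 524.000 and Q₂ = 15696.28/43.48 = 361.000 (equivalently, work directly with expenditure since P cancels).
Midpoint %ΔQ = (15696.28 − 22783.52)/19239.90 = -0.36836; midpoint %ΔI = (59300 − 73240)/66270 = -0.21035.
η = -0.36836 / -0.21035 = 1.751.
η > 1 ⇒ luxury.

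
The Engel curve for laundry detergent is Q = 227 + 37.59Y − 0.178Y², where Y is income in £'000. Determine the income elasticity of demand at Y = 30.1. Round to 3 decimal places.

0.676

At Y = 30.1: Q = 1197.1892.
dQ/dY = 37.59 − 0.356Y = 26.87440.
η = (dQ/dY)·(Y/Q) = 26.87440 × (30.1/1197.1892) = 0.676.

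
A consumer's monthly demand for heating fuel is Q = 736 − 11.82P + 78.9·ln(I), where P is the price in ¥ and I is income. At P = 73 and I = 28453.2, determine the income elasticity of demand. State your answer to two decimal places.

At P = 73, I = 28453.2: Q = 682.340.
Holding P constant, ∂Q/∂I = 78.9/I = 0.00277297.
η_I = (∂Q/∂I)·(I/Q) = 0.00277297 × (28453.2/682.340) = 0.12.

0.12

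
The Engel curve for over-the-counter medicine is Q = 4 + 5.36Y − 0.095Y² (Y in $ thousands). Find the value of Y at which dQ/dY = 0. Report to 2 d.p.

28.21

dQ/dY = 5.36 − 0.19Y.
The good is inferior where dQ/dY < 0. Setting dQ/dY = 0 gives Y = 5.36 / 0.19 = 28.21.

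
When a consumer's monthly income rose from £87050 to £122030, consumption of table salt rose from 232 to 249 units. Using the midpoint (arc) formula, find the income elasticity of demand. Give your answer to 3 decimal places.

0.211

ΔQ = 249 − 232 = 17; midpoint Q̄ = (232 + 249)/2 = 240.5.
ΔI = 122030 − 87050 = 34980; midpoint Ī = (87050 + 122030)/2 = 104540.
η = (ΔQ/Q̄) ÷ (ΔI/Ī) = (17/240.5) ÷ (34980/104540) = 0.211.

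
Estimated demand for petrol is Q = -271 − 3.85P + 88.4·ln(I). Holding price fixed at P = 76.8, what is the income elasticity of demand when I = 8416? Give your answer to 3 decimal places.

At P = 76.8, I = 8416: Q = 232.269.
Holding P constant, ∂Q/∂I = 88.4/I = 0.0105038.
η_I = (∂Q/∂I)·(I/Q) = 0.0105038 × (8416/232.269) = 0.381.

0.381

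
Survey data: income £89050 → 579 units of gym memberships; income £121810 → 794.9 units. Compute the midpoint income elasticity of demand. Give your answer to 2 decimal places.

ΔQ = 794.9 − 579 = 215.9; midpoint Q̄ = (579 + 794.9)/2 = 686.95.
ΔI = 121810 − 89050 = 32760; midpoint Ī = (89050 + 121810)/2 = 105430.
η = (ΔQ/Q̄) ÷ (ΔI/Ī) = (215.9/686.95) ÷ (32760/105430) = 1.01.

1.01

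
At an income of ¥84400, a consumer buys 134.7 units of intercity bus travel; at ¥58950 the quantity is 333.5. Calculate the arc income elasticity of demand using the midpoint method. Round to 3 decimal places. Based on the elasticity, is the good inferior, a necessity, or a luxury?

ΔQ = 333.5 − 134.7 = 198.8; midpoint Q̄ = (134.7 + 333.5)/2 = 234.1.
ΔI = 58950 − 84400 = -25450; midpoint Ī = (84400 + 58950)/2 = 71675.
η = (ΔQ/Q̄) ÷ (ΔI/Ī) = (198.8/234.1) ÷ (-25450/71675) = -2.392.
η < 0 ⇒ inferior good.

-2.392 (inferior good)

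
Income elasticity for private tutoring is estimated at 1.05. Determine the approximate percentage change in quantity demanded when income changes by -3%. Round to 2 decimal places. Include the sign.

-3.15%

%ΔQ ≈ η × %ΔI = 1.05 × (-3%) = -3.15%.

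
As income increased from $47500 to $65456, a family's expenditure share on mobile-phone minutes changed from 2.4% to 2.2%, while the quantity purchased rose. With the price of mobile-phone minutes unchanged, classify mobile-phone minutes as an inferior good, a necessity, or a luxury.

necessity

Quantity rises but the budget share falls as income rises, so 0 < η < 1.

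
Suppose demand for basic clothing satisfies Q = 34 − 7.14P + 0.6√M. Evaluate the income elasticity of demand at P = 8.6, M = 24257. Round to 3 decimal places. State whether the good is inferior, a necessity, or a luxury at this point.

At P = 8.6, M = 24257: Q = 66.044.
Holding P constant, ∂Q/∂M = 0.6/(2√M) = 0.00192621.
η_M = (∂Q/∂M)·(M/Q) = 0.00192621 × (24257/66.044) = 0.707.
Since 0 < η < 1, this is a necessity.

0.707 (necessity)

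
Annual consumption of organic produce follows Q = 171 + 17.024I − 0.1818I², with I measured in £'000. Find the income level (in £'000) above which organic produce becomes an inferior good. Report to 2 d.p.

46.82

dQ/dI = 17.024 − 0.3636I.
The good is inferior where dQ/dI < 0. Setting dQ/dI = 0 gives I = 17.024 / 0.3636 = 46.82.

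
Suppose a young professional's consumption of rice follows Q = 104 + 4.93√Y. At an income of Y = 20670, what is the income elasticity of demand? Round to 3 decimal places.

0.436

At Y = 20670: Q = 812.789.
dQ/dY = 4.93/(2√Y) = 0.0171454 at this income.
η = (dQ/dY)·(Y/Q) = 0.0171454 × (20670/812.789) = 0.436.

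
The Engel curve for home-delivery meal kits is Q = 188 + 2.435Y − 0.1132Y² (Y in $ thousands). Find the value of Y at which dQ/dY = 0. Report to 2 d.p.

dQ/dY = 2.435 − 0.2264Y.
The good is inferior where dQ/dY < 0. Setting dQ/dY = 0 gives Y = 2.435 / 0.2264 = 10.76.

10.76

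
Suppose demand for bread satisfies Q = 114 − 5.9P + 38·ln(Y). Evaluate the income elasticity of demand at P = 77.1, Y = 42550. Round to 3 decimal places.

0.593

At P = 77.1, Y = 42550: Q = 64.131.
Holding P constant, ∂Q/∂Y = 38/Y = 0.000893067.
η_Y = (∂Q/∂Y)·(Y/Q) = 0.000893067 × (42550/64.131) = 0.593.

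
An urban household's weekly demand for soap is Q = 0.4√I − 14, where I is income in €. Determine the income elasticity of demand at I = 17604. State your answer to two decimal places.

0.68

At I = 17604: Q = 39.072.
dQ/dI = 0.4/(2√I) = 0.00150739 at this income.
η = (dQ/dI)·(I/Q) = 0.00150739 × (17604/39.072) = 0.68.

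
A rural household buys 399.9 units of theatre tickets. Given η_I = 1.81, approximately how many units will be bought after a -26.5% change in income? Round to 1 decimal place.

%ΔQ ≈ η × %ΔI = 1.81 × (-26.5%) = -47.965%.
New Q ≈ 399.9 × (1 − 0.47965) = 208.1.

208.1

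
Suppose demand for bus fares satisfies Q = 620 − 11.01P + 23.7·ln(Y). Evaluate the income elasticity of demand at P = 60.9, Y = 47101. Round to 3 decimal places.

At P = 60.9, Y = 47101: Q = 204.504.
Holding P constant, ∂Q/∂Y = 23.7/Y = 0.000503174.
η_Y = (∂Q/∂Y)·(Y/Q) = 0.000503174 × (47101/204.504) = 0.116.

0.116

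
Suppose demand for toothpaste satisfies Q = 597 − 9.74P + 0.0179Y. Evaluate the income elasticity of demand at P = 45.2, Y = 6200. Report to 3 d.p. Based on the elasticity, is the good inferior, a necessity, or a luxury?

At P = 45.2, Y = 6200: Q = 267.732.
Holding P constant, ∂Q/∂Y = 0.0179.
η_Y = (∂Q/∂Y)·(Y/Q) = 0.0179 × (6200/267.732) = 0.415.
Since 0 < η < 1, this is a necessity.

0.415 (necessity)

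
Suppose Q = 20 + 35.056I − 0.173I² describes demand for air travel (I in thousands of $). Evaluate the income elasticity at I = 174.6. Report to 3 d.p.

At I = 174.6: Q = 866.8449.
dQ/dI = 35.056 − 0.346I = -25.35560.
η = (dQ/dI)·(I/Q) = -25.35560 × (174.6/866.8449) = -5.107.

-5.107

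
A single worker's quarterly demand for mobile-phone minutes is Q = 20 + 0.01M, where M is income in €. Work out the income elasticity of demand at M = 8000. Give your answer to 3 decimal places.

0.800

At M = 8000: Q = 100.000.
dQ/dM = 0.01.
η = (dQ/dM)·(M/Q) = 0.01 × (8000/100.000) = 0.800.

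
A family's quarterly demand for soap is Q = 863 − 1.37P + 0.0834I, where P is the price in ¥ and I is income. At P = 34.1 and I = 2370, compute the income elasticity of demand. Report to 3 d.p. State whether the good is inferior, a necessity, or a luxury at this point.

0.195 (necessity)

At P = 34.1, I = 2370: Q = 1013.941.
Holding P constant, ∂Q/∂I = 0.0834.
η_I = (∂Q/∂I)·(I/Q) = 0.0834 × (2370/1013.941) = 0.195.
Since 0 < η < 1, this is a necessity.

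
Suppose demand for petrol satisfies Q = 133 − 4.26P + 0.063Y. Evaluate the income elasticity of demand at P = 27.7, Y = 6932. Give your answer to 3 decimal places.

0.967

At P = 27.7, Y = 6932: Q = 451.714.
Holding P constant, ∂Q/∂Y = 0.063.
η_Y = (∂Q/∂Y)·(Y/Q) = 0.063 × (6932/451.714) = 0.967.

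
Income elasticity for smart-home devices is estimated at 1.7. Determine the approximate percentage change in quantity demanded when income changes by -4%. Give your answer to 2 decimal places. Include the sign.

-6.80%

%ΔQ ≈ η × %ΔI = 1.7 × (-4%) = -6.80%.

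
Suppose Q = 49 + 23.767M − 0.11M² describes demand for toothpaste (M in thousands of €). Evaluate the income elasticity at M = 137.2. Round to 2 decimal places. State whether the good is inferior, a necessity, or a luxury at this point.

-0.71 (inferior good)

At M = 137.2: Q = 1239.2100.
dQ/dM = 23.767 − 0.22M = -6.41700.
η = (dQ/dM)·(M/Q) = -6.41700 × (137.2/1239.2100) = -0.71.
η < 0 ⇒ inferior good.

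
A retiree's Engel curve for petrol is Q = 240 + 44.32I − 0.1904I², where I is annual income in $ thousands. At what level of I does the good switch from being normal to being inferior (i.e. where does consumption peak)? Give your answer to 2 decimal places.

116.39

dQ/dI = 44.32 − 0.3808I.
The good is inferior where dQ/dI < 0. Setting dQ/dI = 0 gives I = 44.32 / 0.3808 = 116.39.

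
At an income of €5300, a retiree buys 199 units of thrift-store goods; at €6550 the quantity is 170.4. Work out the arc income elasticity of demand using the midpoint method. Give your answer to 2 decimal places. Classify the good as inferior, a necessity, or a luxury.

ΔQ = 170.4 − 199 = -28.6; midpoint Q̄ = (199 + 170.4)/2 = 184.7.
ΔI = 6550 − 5300 = 1250; midpoint Ī = (5300 + 6550)/2 = 5925.
η = (ΔQ/Q̄) ÷ (ΔI/Ī) = (-28.6/184.7) ÷ (1250/5925) = -0.73.
η < 0 ⇒ inferior good.

-0.73 (inferior good)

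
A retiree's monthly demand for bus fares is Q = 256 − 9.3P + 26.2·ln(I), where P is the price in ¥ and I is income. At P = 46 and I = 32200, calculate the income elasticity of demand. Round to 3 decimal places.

At P = 46, I = 32200: Q = 100.149.
Holding P constant, ∂Q/∂I = 26.2/I = 0.000813665.
η_I = (∂Q/∂I)·(I/Q) = 0.000813665 × (32200/100.149) = 0.262.

0.262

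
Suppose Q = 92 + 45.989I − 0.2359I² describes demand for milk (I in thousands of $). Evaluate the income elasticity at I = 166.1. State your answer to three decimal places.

-4.399

At I = 166.1: Q = 1222.4783.
dQ/dI = 45.989 − 0.4718I = -32.37698.
η = (dQ/dI)·(I/Q) = -32.37698 × (166.1/1222.4783) = -4.399.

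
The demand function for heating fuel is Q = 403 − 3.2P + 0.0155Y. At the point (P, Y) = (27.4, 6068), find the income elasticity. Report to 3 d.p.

At P = 27.4, Y = 6068: Q = 409.374.
Holding P constant, ∂Q/∂Y = 0.0155.
η_Y = (∂Q/∂Y)·(Y/Q) = 0.0155 × (6068/409.374) = 0.230.

0.230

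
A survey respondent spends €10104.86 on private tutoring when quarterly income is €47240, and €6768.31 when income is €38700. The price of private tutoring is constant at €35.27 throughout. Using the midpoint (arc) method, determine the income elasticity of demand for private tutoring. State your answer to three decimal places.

With a constant price, Q₁ = 10104.86/35.27 = 286.500 and Q₂ = 6768.31/35.27 = 191.900 (equivalently, work directly with expenditure since P cancels).
Midpoint %ΔQ = (6768.31 − 10104.86)/8436.59 = -0.39549; midpoint %ΔI = (38700 − 47240)/42970 = -0.19874.
η = -0.39549 / -0.19874 = 1.990.

1.990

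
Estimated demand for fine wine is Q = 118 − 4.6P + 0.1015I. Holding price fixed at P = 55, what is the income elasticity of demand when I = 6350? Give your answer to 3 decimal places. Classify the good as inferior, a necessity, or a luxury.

1.265 (luxury)

At P = 55, I = 6350: Q = 509.525.
Holding P constant, ∂Q/∂I = 0.1015.
η_I = (∂Q/∂I)·(I/Q) = 0.1015 × (6350/509.525) = 1.265.
Since η > 1, this is a luxury.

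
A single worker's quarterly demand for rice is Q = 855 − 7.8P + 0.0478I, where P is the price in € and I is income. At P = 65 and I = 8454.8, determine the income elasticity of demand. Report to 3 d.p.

At P = 65, I = 8454.8: Q = 752.139.
Holding P constant, ∂Q/∂I = 0.0478.
η_I = (∂Q/∂I)·(I/Q) = 0.0478 × (8454.8/752.139) = 0.537.

0.537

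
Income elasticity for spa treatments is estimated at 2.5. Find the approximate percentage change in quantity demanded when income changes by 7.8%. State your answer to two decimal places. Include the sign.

19.50%

%ΔQ ≈ η × %ΔI = 2.5 × 7.8% = 19.50%.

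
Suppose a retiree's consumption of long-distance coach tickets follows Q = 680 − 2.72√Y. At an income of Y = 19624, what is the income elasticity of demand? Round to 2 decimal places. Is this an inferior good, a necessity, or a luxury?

At Y = 19624: Q = 298.967.
dQ/dY = -2.72/(2√Y) = -0.00970834 at this income.
η = (dQ/dY)·(Y/Q) = -0.00970834 × (19624/298.967) = -0.64.
Since η < 0, the good is an inferior good.

-0.64 (inferior good)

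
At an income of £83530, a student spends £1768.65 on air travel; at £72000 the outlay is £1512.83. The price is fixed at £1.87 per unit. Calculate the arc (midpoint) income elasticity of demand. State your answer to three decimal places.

With a constant price, Q₁ = 1768.65/1.87 = 945.802 and Q₂ = 1512.83/1.87 = 809.000 (equivalently, work directly with expenditure since P cancels).
Midpoint %ΔQ = (1512.83 − 1768.65)/1640.74 = -0.15592; midpoint %ΔI = (72000 − 83530)/77765 = -0.14827.
η = -0.15592 / -0.14827 = 1.052.

1.052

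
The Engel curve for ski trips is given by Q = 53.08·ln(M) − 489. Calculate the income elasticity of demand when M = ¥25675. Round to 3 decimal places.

1.063

At M = 25675: Q = 49.936.
dQ/dM = 53.08/M = 0.00206738 at this income.
η = (dQ/dM)·(M/Q) = 0.00206738 × (25675/49.936) = 1.063.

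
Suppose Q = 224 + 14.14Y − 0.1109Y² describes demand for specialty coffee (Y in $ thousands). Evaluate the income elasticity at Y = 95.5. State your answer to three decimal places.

-1.195

At Y = 95.5: Q = 562.9343.
dQ/dY = 14.14 − 0.2218Y = -7.04190.
η = (dQ/dY)·(Y/Q) = -7.04190 × (95.5/562.9343) = -1.195.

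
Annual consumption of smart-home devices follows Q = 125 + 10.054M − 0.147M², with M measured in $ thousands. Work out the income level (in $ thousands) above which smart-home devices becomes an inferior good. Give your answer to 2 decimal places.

dQ/dM = 10.054 − 0.294M.
The good is inferior where dQ/dM < 0. Setting dQ/dM = 0 gives M = 10.054 / 0.294 = 34.20.

34.20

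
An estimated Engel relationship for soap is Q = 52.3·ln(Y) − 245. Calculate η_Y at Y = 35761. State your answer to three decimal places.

0.172

At Y = 35761: Q = 303.345.
dQ/dY = 52.3/Y = 0.00146249 at this income.
η = (dQ/dY)·(Y/Q) = 0.00146249 × (35761/303.345) = 0.172.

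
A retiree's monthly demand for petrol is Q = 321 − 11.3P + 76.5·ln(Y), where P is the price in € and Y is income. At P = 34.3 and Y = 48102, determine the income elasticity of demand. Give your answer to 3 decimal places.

0.101

At P = 34.3, Y = 48102: Q = 758.163.
Holding P constant, ∂Q/∂Y = 76.5/Y = 0.00159037.
η_Y = (∂Q/∂Y)·(Y/Q) = 0.00159037 × (48102/758.163) = 0.101.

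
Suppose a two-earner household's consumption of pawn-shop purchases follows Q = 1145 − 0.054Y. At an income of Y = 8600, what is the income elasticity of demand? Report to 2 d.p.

-0.68

At Y = 8600: Q = 680.600.
dQ/dY = −0.054.
η = (dQ/dY)·(Y/Q) = -0.054 × (8600/680.600) = -0.68.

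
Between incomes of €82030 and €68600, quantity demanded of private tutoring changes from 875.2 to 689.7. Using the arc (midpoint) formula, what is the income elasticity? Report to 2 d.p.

1.33

ΔQ = 689.7 − 875.2 = -185.5; midpoint Q̄ = (875.2 + 689.7)/2 = 782.45.
ΔI = 68600 − 82030 = -13430; midpoint Ī = (82030 + 68600)/2 = 75315.
η = (ΔQ/Q̄) ÷ (ΔI/Ī) = (-185.5/782.45) ÷ (-13430/75315) = 1.33.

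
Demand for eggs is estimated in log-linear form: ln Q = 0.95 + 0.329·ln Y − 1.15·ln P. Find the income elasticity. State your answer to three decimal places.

0.329

In a log-linear demand, the coefficient on ln Y is the income elasticity.
So η = 0.329.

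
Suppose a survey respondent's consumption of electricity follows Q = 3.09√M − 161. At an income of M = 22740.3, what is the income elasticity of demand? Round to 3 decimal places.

0.764

At M = 22740.3: Q = 304.969.
dQ/dM = 3.09/(2√M) = 0.0102454 at this income.
η = (dQ/dM)·(M/Q) = 0.0102454 × (22740.3/304.969) = 0.764.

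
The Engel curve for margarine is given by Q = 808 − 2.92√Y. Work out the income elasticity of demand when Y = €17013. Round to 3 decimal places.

-0.446

At Y = 17013: Q = 427.133.
dQ/dY = -2.92/(2√Y) = -0.0111934 at this income.
η = (dQ/dY)·(Y/Q) = -0.0111934 × (17013/427.133) = -0.446.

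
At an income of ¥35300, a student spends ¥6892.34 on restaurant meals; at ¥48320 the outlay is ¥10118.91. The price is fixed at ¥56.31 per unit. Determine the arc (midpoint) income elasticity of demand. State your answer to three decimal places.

With a constant price, Q₁ = 6892.34/56.31 = 122.400 and Q₂ = 10118.91/56.31 = 179.700 (equivalently, work directly with expenditure since P cancels).
Midpoint %ΔQ = (10118.91 − 6892.34)/8505.63 = 0.37935; midpoint %ΔI = (48320 − 35300)/41810 = 0.31141.
η = 0.37935 / 0.31141 = 1.218.

1.218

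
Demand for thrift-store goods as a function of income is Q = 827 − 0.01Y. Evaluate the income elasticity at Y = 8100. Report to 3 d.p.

-0.109

At Y = 8100: Q = 746.000.
dQ/dY = −0.01.
η = (dQ/dY)·(Y/Q) = -0.01 × (8100/746.000) = -0.109.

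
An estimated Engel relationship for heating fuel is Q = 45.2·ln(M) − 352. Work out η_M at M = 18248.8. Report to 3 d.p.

At M = 18248.8: Q = 91.496.
dQ/dM = 45.2/M = 0.00247688 at this income.
η = (dQ/dM)·(M/Q) = 0.00247688 × (18248.8/91.496) = 0.494.

0.494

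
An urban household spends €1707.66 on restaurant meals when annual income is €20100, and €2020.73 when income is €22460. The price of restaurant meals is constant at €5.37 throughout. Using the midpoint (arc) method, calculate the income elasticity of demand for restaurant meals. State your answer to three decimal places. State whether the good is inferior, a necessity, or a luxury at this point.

1.514 (luxury)

With a constant price, Q₁ = 1707.66/5.37 = 318.000 and Q₂ = 2020.73/5.37 = 376.300 (equivalently, work directly with expenditure since P cancels).
Midpoint %ΔQ = (2020.73 − 1707.66)/1864.20 = 0.16794; midpoint %ΔI = (22460 − 20100)/21280 = 0.11090.
η = 0.16794 / 0.11090 = 1.514.
η > 1 ⇒ luxury.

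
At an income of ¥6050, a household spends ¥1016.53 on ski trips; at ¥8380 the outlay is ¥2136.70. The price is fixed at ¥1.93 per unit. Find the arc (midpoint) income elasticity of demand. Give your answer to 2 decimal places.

With a constant price, Q₁ = 1016.53/1.93 = 526.699 and Q₂ = 2136.70/1.93 = 1107.098 (equivalently, work directly with expenditure since P cancels).
Midpoint %ΔQ = (2136.70 − 1016.53)/1576.61 = 0.71049; midpoint %ΔI = (8380 − 6050)/7215 = 0.32294.
η = 0.71049 / 0.32294 = 2.20.

2.20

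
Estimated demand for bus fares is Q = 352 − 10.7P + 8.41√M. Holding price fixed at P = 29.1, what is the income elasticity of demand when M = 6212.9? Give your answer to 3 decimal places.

0.471

At P = 29.1, M = 6212.9: Q = 703.523.
Holding P constant, ∂Q/∂M = 8.41/(2√M) = 0.0533481.
η_M = (∂Q/∂M)·(M/Q) = 0.0533481 × (6212.9/703.523) = 0.471.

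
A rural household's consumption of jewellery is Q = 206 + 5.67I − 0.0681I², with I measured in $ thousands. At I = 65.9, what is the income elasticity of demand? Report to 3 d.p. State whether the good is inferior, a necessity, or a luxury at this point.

-0.767 (inferior good)

At I = 65.9: Q = 283.9076.
dQ/dI = 5.67 − 0.1362I = -3.30558.
η = (dQ/dI)·(I/Q) = -3.30558 × (65.9/283.9076) = -0.767.
η < 0 ⇒ inferior good.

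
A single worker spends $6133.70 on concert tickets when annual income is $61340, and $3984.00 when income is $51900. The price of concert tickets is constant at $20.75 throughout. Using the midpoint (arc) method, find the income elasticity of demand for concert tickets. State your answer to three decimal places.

2.549

With a constant price, Q₁ = 6133.70/20.75 = 295.600 and Q₂ = 3984.00/20.75 = 192.000 (equivalently, work directly with expenditure since P cancels).
Midpoint %ΔQ = (3984.00 − 6133.70)/5058.85 = -0.42494; midpoint %ΔI = (51900 − 61340)/56620 = -0.16673.
η = -0.42494 / -0.16673 = 2.549.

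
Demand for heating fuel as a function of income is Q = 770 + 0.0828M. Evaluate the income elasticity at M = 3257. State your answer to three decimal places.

At M = 3257: Q = 1039.680.
dQ/dM = 0.0828.
η = (dQ/dM)·(M/Q) = 0.0828 × (3257/1039.680) = 0.259.

0.259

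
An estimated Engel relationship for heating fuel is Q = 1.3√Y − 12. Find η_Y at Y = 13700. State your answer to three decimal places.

0.543

At Y = 13700: Q = 140.161.
dQ/dY = 1.3/(2√Y) = 0.00555332 at this income.
η = (dQ/dY)·(Y/Q) = 0.00555332 × (13700/140.161) = 0.543.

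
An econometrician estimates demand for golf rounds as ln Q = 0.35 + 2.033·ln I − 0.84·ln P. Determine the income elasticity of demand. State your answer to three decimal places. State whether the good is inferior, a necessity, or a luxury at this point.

2.033 (luxury)

In a log-linear demand, the coefficient on ln I is the income elasticity.
So η = 2.033.
η > 1 ⇒ luxury.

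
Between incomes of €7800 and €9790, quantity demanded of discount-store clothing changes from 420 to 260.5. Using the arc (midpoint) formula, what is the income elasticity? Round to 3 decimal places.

-2.072

ΔQ = 260.5 − 420 = -159.5; midpoint Q̄ = (420 + 260.5)/2 = 340.25.
ΔI = 9790 − 7800 = 1990; midpoint Ī = (7800 + 9790)/2 = 8795.
η = (ΔQ/Q̄) ÷ (ΔI/Ī) = (-159.5/340.25) ÷ (1990/8795) = -2.072.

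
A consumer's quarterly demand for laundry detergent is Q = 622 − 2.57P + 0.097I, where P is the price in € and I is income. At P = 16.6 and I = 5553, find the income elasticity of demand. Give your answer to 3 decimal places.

0.482

At P = 16.6, I = 5553: Q = 1117.979.
Holding P constant, ∂Q/∂I = 0.097.
η_I = (∂Q/∂I)·(I/Q) = 0.097 × (5553/1117.979) = 0.482.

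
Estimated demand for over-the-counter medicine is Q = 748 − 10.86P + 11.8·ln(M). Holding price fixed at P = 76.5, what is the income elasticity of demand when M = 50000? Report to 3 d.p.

0.263

At P = 76.5, M = 50000: Q = 44.883.
Holding P constant, ∂Q/∂M = 11.8/M = 0.000236.
η_M = (∂Q/∂M)·(M/Q) = 0.000236 × (50000/44.883) = 0.263.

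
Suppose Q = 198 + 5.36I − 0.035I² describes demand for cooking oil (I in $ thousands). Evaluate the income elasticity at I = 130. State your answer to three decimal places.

-1.603

At I = 130: Q = 303.3000.
dQ/dI = 5.36 − 0.07I = -3.74000.
η = (dQ/dI)·(I/Q) = -3.74000 × (130/303.3000) = -1.603.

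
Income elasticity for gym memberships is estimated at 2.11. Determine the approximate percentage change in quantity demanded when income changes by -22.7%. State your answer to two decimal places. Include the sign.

-47.90%

%ΔQ ≈ η × %ΔI = 2.11 × (-22.7%) = -47.90%.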